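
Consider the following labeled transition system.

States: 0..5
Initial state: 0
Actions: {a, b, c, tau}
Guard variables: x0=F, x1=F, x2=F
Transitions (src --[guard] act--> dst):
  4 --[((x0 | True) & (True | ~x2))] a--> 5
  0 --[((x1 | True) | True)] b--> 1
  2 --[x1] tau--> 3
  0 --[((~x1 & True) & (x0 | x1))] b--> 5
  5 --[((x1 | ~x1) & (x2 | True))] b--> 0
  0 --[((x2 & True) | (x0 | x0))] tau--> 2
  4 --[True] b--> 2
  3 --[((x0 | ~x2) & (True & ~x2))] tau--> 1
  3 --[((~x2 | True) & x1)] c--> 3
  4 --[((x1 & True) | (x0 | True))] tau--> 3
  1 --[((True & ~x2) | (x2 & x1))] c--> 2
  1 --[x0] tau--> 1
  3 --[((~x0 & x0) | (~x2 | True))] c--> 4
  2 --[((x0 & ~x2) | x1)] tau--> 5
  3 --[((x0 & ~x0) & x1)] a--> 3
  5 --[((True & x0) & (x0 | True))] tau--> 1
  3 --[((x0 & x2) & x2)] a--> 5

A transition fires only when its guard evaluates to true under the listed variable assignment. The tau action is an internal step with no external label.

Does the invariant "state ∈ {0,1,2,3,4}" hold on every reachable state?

Inv-set: {0,1,2,3,4}
Reach set: {0,1,2}
  0: ok
  1: ok
  2: ok

Answer: INVARIANT HOLDS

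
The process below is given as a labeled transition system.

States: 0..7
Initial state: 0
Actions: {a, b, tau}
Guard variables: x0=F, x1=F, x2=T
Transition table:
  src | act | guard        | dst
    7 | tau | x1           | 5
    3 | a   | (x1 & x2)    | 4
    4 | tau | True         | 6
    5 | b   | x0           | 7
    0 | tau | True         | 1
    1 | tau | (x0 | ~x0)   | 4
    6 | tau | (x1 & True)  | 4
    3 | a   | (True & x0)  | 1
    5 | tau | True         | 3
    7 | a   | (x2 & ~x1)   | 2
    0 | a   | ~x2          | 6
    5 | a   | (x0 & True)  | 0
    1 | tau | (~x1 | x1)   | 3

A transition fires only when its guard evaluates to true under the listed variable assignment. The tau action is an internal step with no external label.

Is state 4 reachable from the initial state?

After dropping false guards: 6 live edges.
Layer 0: {0}
Layer 1: {1}  cumulative {0,1}
Layer 2: {3,4}  cumulative {0,1,3,4}
Layer 3: {6}  cumulative {0,1,3,4,6}
Reachable = {0,1,3,4,6}
witness 4: tau·tau

Answer: REACHABLE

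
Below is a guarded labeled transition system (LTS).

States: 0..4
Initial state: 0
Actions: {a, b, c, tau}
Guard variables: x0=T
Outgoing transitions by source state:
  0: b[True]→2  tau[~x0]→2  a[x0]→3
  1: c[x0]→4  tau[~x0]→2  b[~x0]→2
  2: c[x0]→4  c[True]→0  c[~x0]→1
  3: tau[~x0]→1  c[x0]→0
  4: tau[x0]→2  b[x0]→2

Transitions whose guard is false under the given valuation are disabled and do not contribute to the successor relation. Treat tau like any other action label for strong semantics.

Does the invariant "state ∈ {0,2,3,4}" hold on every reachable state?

Answer: INVARIANT HOLDS

Working:
Allowed set {0,2,3,4}
Reach set: {0,2,3,4}
  0: safe
  2: safe
  3: safe
  4: safe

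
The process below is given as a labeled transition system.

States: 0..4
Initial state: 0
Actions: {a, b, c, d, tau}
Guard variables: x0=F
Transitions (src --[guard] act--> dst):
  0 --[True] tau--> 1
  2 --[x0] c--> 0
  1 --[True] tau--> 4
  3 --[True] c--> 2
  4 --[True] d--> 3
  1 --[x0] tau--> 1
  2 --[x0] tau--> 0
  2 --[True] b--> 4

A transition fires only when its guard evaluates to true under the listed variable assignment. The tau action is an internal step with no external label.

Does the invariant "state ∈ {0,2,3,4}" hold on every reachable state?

Inv-set: {0,2,3,4}
R = {0,1,2,3,4}
  0: ok
  1: outside
  2: ok
  3: ok
  4: ok
counterexample path to 1: tau

Answer: INVARIANT VIOLATED at state 1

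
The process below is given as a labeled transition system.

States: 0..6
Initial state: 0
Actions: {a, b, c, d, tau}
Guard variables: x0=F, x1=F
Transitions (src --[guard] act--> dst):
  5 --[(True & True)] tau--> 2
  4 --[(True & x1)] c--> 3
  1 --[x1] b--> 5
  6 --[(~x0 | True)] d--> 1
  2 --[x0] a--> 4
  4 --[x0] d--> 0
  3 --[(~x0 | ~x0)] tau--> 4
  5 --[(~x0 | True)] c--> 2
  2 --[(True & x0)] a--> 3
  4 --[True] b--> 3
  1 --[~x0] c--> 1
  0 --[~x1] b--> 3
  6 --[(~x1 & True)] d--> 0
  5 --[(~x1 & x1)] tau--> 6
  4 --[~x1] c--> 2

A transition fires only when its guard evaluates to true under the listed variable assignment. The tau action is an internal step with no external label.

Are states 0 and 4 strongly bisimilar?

Compute ~ classes (split until stable):
  P[0] = {{0,1,2,3,4,5,6}}
  P[1] = {{0},{1},{2},{3},{4},{5},{6}}
Fixed point at round 2; 7 class(es).
class of 0: {0}; class of 4: {4}

Answer: NOT BISIMILAR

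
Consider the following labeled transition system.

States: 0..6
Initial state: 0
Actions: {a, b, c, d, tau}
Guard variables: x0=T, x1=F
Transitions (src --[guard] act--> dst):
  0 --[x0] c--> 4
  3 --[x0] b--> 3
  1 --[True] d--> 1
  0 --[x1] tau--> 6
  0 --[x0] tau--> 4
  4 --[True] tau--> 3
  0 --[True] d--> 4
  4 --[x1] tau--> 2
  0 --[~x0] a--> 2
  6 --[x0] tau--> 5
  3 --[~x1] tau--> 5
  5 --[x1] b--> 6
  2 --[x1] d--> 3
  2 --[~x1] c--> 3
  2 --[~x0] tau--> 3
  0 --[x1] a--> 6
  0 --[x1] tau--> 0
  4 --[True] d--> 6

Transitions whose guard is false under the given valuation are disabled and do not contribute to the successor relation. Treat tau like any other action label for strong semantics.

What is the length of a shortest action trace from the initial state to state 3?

Answer: 2

Analysis:
Layered search for 3:
  depth 0: {0}
  depth 1: {4}
  depth 2: {3,6}
depth(3)=2, e.g. c·tau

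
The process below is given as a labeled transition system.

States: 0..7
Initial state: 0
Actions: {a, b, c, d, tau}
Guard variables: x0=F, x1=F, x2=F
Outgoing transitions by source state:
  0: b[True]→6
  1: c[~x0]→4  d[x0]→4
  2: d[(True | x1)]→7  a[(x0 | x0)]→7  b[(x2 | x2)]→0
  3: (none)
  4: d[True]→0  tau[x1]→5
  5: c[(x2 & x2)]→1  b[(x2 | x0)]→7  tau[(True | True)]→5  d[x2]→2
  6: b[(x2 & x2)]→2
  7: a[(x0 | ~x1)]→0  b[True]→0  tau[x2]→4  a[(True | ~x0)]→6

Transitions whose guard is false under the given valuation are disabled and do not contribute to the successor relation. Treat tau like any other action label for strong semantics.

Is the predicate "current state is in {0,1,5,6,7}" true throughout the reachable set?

Allowed set {0,1,5,6,7}
R = {0,6}
  0: ✓
  6: ✓

Answer: INVARIANT HOLDS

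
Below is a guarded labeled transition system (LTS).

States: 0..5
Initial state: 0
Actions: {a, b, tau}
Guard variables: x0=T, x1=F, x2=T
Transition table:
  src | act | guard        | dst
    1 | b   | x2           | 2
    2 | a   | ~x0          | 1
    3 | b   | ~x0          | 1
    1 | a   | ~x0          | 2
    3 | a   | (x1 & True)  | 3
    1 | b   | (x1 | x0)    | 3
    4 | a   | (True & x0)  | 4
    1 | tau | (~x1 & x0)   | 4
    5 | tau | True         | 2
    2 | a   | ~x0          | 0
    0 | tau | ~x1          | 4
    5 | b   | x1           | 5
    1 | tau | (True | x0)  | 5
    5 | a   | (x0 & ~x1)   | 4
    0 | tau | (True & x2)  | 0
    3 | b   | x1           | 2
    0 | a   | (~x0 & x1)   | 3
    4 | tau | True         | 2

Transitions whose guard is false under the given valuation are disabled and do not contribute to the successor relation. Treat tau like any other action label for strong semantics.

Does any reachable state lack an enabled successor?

Reach set: {0,2,4}
  0: tau→0  tau→4  [2 out]
  2: ∅  [deadlock]
  4: a→4  tau→2  [2 out]
trace reaching 2: tau·tau

Answer: DEADLOCK at state 2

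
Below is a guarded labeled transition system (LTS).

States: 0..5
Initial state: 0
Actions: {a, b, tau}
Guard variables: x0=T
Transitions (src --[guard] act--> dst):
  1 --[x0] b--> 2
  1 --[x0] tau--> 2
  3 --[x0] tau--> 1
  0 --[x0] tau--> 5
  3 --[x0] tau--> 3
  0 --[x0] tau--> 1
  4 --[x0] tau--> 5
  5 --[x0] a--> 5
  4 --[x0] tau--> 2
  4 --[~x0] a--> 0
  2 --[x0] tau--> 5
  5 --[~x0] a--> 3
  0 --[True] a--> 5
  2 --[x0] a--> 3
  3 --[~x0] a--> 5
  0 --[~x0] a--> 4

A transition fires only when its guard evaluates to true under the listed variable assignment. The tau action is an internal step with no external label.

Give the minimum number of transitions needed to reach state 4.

BFS to 4:
  Layer 0: {0}
  Layer 1: {1,5}
  Layer 2: {2}
  Layer 3: {3}
4 never appears.

Answer: UNREACHABLE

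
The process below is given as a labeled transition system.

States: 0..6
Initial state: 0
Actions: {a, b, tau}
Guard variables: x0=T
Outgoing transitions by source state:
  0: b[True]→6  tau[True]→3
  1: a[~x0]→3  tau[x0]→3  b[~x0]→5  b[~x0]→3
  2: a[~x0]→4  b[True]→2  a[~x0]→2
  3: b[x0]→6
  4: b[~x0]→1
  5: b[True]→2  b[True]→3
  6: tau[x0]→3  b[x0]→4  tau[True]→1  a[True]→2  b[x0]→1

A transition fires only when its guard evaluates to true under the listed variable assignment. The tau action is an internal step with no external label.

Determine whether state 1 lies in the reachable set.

12 transition(s) survive guard evaluation.
depth 0: {0}
depth 1: {3,6}  now seen {0,3,6}
depth 2: {1,2,4}  now seen {0,1,2,3,4,6}
R = {0,1,2,3,4,6}
trace reaching 1: b·tau

Answer: REACHABLE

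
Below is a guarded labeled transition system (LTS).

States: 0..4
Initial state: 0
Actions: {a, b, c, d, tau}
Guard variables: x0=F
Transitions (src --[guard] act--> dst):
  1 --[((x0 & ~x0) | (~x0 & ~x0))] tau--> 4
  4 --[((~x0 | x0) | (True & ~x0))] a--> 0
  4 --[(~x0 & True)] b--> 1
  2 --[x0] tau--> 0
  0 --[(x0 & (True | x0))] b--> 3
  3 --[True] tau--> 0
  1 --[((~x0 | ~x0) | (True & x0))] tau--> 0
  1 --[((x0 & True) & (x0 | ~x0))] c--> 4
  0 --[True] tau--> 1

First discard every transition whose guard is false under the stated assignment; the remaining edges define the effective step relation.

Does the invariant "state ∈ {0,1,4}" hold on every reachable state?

Allowed set {0,1,4}
Reach set: {0,1,4}
  0: ✓
  1: ✓
  4: ✓

Answer: INVARIANT HOLDS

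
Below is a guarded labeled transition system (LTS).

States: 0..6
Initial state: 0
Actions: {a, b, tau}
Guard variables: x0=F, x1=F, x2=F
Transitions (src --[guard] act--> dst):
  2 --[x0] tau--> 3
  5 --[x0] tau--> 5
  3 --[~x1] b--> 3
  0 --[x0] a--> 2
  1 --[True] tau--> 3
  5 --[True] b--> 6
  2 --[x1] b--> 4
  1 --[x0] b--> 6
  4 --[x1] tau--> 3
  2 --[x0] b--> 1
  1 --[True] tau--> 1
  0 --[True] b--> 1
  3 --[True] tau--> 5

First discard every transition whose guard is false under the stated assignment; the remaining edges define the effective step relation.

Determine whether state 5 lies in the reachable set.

Answer: REACHABLE

Trace:
After dropping false guards: 6 live edges.
depth 0: {0}
depth 1: {1}  total {0,1}
depth 2: {3}  total {0,1,3}
depth 3: {5}  total {0,1,3,5}
depth 4: {6}  total {0,1,3,5,6}
R = {0,1,3,5,6}
witness 5: b·tau·tau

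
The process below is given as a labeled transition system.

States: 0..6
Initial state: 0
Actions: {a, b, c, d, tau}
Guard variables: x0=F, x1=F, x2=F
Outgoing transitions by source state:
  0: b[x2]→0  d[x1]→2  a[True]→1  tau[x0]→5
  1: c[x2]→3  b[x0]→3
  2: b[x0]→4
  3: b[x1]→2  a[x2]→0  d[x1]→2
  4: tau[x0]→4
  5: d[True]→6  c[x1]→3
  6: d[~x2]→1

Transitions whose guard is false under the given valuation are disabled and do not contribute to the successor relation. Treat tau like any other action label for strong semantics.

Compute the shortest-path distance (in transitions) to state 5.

Answer: UNREACHABLE

Working:
BFS to 5:
  L0 = {0}
  L1 = {1}
5 never appears.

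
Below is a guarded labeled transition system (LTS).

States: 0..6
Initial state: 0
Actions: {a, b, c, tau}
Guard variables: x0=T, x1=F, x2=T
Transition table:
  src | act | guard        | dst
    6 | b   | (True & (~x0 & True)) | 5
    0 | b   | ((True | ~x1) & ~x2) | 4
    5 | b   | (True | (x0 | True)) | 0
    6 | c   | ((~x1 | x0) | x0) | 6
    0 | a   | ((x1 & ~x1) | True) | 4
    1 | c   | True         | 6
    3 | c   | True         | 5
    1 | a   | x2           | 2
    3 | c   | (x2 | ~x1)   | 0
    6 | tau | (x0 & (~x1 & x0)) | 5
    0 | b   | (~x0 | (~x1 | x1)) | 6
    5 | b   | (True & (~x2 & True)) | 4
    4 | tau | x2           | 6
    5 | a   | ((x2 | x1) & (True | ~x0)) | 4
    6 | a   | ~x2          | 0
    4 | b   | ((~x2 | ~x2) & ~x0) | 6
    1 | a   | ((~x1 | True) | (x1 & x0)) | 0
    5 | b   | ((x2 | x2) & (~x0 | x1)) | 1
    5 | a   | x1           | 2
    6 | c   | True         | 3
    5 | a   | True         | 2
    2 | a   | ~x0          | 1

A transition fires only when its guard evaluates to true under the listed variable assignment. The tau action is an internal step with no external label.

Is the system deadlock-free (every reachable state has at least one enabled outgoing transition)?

Answer: DEADLOCK at state 2

Trace:
Reachable = {0,2,3,4,5,6}
  0: a→4  b→6  [deg 2]
  2: ∅  [STUCK]
  3: c→0  c→5  [deg 2]
  4: tau→6  [deg 1]
  5: a→2  a→4  b→0  [deg 3]
  6: c→3  c→6  tau→5  [deg 3]
witness 2: b·tau·a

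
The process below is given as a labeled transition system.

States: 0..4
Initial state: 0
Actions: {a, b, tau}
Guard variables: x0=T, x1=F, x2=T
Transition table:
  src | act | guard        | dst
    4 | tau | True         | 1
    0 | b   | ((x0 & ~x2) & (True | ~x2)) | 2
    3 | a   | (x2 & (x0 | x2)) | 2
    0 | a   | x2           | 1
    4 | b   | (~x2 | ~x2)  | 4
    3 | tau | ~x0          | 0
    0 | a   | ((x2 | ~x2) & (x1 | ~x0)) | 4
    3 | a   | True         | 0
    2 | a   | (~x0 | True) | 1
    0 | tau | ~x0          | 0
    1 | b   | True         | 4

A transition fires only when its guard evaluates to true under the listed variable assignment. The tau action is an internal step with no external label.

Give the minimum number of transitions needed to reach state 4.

Answer: 2

Trace:
Breadth-first toward 4:
  L0 = {0}
  L1 = {1}
  L2 = {4}
depth(4)=2, e.g. a·b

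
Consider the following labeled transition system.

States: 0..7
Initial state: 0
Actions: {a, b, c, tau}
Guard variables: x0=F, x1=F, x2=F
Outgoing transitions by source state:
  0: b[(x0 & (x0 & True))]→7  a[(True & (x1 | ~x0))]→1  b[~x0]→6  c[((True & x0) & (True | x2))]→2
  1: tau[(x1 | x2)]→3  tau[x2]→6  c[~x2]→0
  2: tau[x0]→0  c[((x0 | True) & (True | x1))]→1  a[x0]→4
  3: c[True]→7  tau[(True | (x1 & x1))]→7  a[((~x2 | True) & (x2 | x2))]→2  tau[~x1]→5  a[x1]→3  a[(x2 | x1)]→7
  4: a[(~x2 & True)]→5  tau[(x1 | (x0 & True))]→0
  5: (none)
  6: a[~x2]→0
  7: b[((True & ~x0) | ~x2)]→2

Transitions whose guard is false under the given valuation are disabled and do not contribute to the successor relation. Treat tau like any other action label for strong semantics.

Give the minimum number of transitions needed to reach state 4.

Answer: UNREACHABLE

Analysis:
BFS to 4:
  L0 = {0}
  L1 = {1,6}
4 never appears.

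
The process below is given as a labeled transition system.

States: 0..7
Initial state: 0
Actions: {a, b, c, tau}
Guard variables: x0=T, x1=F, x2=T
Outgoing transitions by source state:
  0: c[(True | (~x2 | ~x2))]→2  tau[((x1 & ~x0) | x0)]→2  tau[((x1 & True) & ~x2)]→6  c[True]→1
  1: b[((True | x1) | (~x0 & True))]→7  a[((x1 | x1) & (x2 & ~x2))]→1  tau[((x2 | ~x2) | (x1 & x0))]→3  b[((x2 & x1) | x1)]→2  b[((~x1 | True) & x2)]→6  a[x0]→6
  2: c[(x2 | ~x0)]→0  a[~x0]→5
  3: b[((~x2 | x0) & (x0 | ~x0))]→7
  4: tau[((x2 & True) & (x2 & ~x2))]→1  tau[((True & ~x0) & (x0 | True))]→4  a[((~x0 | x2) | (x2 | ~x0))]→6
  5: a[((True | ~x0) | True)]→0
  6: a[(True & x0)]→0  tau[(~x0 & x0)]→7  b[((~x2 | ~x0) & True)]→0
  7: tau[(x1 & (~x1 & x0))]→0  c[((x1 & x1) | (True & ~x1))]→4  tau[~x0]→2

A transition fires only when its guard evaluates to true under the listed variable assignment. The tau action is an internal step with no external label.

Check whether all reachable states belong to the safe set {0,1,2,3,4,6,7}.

Answer: INVARIANT HOLDS

Analysis:
Allowed set {0,1,2,3,4,6,7}
R = {0,1,2,3,4,6,7}
  0: safe
  1: safe
  2: safe
  3: safe
  4: safe
  6: safe
  7: safe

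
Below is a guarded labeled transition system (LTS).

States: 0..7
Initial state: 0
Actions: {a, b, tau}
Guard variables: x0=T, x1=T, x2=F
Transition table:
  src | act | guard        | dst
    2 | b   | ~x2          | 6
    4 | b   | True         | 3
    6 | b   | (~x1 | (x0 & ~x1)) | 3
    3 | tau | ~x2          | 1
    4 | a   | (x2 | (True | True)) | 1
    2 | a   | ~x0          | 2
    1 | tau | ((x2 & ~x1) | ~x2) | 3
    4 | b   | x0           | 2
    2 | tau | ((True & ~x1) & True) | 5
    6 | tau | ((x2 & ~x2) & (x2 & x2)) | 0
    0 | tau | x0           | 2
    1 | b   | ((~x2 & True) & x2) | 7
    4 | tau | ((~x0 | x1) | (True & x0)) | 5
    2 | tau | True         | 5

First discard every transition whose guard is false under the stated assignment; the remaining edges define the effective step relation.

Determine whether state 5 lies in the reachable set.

Answer: REACHABLE

Analysis:
9 transition(s) survive guard evaluation.
L0 = {0}
L1 = {2}  cumulative {0,2}
L2 = {5,6}  cumulative {0,2,5,6}
Reachable = {0,2,5,6}
witness 5: tau·tau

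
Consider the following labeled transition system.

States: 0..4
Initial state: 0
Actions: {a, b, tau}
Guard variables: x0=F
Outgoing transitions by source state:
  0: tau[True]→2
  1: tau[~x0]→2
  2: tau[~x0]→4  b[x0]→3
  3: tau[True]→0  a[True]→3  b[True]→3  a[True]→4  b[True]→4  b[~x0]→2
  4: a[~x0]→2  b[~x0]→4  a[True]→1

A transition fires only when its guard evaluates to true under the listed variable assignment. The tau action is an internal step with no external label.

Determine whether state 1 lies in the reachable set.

Answer: REACHABLE

Analysis:
After dropping false guards: 12 live edges.
L0 = {0}
L1 = {2}  now seen {0,2}
L2 = {4}  now seen {0,2,4}
L3 = {1}  now seen {0,1,2,4}
Reachable = {0,1,2,4}
witness 1: tau·tau·a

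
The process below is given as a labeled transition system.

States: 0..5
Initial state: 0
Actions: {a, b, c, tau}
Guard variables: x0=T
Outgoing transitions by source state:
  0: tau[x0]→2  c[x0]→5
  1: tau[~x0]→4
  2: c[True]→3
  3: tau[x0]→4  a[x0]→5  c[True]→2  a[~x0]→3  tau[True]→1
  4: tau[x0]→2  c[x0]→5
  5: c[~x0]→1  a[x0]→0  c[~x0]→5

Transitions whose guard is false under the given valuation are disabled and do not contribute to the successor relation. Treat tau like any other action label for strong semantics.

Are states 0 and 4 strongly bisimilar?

Compute ~ classes (split until stable):
  P[0] = {{0,1,2,3,4,5}}
  P[1] = {{0,4},{1},{2},{3},{5}}
5 equivalence class(es) (converged in 2)
class of 0: {0,4}; class of 4: {0,4}

Answer: BISIMILAR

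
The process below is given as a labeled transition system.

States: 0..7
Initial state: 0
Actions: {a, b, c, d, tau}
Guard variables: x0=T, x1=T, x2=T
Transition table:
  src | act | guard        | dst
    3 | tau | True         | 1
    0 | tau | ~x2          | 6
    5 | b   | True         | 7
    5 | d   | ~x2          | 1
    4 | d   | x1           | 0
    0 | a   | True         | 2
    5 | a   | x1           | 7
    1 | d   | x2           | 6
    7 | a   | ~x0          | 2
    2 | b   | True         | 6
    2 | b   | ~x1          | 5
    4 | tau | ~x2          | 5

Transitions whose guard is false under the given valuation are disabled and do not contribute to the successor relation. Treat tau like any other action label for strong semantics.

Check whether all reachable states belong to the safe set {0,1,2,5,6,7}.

Answer: INVARIANT HOLDS

Analysis:
Safe = {0,1,2,5,6,7}
Reachable = {0,2,6}
  0: ✓
  2: ✓
  6: ✓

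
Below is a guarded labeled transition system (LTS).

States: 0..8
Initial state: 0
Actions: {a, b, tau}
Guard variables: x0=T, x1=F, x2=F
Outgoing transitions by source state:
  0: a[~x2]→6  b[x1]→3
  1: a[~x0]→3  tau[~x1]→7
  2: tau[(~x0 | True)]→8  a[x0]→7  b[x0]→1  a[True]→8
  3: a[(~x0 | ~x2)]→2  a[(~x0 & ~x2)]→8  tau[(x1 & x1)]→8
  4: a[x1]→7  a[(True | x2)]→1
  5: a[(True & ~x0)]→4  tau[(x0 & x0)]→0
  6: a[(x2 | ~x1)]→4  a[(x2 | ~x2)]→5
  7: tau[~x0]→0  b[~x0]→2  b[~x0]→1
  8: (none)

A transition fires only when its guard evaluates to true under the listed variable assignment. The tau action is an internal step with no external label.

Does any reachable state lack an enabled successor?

R = {0,1,4,5,6,7}
  0: a→6  [1 exit(s)]
  1: tau→7  [1 exit(s)]
  4: a→1  [1 exit(s)]
  5: tau→0  [1 exit(s)]
  6: a→4  a→5  [2 exit(s)]
  7: ∅  [no exit]
Path to 7: a·a·a·tau

Answer: DEADLOCK at state 7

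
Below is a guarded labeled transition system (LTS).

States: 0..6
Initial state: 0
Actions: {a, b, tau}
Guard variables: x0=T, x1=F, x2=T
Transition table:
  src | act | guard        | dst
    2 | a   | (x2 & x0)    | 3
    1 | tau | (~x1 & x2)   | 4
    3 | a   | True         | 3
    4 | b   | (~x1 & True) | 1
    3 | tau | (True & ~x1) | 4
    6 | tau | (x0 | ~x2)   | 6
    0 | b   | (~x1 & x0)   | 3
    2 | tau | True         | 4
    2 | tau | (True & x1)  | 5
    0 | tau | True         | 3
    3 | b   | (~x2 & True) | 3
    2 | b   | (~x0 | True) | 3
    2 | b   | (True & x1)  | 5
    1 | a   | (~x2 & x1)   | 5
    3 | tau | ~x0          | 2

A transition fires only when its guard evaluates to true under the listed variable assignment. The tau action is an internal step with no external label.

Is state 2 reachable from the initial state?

After dropping false guards: 10 live edges.
L0 = {0}
L1 = {3}  now seen {0,3}
L2 = {4}  now seen {0,3,4}
L3 = {1}  now seen {0,1,3,4}
Reachable = {0,1,3,4}

Answer: UNREACHABLE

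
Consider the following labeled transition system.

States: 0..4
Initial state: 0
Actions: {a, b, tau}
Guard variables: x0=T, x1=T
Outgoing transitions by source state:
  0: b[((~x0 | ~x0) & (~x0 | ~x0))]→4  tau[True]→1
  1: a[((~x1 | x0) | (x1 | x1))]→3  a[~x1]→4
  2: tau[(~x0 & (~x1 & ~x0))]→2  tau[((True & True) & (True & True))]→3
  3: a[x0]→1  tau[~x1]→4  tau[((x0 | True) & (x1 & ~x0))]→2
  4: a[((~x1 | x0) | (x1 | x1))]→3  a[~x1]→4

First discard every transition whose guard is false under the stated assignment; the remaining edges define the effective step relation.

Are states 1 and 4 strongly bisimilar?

Answer: BISIMILAR

Working:
Bisimulation quotient by refinement:
  P[0] = {{0,1,2,3,4}}
  P[1] = {{0,2},{1,3,4}}
stable after 2 split(s): 2 block(s)
1∈{1,3,4}, 4∈{1,3,4}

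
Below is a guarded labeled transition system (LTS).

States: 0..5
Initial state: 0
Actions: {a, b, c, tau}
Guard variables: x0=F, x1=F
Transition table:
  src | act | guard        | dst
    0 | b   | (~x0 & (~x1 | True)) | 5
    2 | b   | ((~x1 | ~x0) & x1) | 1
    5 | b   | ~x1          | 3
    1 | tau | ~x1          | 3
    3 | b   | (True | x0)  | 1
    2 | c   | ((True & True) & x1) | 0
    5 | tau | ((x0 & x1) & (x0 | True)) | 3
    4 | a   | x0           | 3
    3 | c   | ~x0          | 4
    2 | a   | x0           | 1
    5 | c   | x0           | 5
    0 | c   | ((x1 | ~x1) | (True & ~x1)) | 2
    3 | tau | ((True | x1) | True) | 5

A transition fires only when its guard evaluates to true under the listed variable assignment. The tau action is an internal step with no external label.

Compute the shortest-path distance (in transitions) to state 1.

Layered search for 1:
  L0 = {0}
  L1 = {2,5}
  L2 = {3}
  L3 = {1,4}
1 enters at depth 3; path b·b·b

Answer: 3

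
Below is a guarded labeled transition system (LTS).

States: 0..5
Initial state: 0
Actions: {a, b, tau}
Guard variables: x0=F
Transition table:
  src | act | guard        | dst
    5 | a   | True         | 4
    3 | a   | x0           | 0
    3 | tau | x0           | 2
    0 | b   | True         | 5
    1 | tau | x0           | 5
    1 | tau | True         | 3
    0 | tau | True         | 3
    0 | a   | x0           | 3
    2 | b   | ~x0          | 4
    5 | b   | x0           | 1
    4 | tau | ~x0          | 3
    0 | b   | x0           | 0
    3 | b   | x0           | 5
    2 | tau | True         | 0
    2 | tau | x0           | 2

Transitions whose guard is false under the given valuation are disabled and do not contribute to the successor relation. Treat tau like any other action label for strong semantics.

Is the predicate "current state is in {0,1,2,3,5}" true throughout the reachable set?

Answer: INVARIANT VIOLATED at state 4

Working:
Allowed set {0,1,2,3,5}
Reachable = {0,3,4,5}
  0: safe
  3: safe
  4: VIOLATES
  5: safe
witness against invariant: b·a → 4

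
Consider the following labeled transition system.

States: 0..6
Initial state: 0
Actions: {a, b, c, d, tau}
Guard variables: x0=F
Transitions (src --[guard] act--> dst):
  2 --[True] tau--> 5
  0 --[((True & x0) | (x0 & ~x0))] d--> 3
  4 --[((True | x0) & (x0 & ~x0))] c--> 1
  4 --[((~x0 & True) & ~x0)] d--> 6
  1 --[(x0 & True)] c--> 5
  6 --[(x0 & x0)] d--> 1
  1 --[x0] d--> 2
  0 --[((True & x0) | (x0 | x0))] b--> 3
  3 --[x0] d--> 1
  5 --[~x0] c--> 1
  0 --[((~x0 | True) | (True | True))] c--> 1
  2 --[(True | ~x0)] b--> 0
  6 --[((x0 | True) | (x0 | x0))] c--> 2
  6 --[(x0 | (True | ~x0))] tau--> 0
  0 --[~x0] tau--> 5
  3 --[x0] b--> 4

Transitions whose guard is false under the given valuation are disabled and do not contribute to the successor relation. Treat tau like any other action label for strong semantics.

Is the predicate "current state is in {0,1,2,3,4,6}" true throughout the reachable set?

Safe = {0,1,2,3,4,6}
Reach set: {0,1,5}
  0: ✓
  1: ✓
  5: outside
reach 5 via tau — violates

Answer: INVARIANT VIOLATED at state 5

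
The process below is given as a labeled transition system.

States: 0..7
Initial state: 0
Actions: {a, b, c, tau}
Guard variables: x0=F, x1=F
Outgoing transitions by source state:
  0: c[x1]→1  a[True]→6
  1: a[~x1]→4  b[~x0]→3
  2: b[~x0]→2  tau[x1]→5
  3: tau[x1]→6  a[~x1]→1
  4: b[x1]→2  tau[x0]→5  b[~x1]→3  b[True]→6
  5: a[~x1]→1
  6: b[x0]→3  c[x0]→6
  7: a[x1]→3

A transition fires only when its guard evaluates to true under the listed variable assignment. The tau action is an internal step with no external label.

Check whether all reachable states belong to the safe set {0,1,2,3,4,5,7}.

Answer: INVARIANT VIOLATED at state 6

Trace:
Allowed set {0,1,2,3,4,5,7}
R = {0,6}
  0: ok
  6: outside
reach 6 via a — violates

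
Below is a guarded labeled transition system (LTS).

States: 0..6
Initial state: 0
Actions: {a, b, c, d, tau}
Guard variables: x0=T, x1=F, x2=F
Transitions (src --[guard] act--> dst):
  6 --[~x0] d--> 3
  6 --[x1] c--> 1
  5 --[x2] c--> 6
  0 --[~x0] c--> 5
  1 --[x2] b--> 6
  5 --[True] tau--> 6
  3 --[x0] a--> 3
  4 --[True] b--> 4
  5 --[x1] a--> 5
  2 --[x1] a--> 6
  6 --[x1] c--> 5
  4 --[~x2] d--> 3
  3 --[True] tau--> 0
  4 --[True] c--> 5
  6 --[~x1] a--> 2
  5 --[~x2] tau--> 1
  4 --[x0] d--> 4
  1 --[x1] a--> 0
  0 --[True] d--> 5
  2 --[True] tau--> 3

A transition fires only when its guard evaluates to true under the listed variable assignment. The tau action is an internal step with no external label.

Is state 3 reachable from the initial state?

Answer: REACHABLE

Trace:
Guard filter leaves 11 enabled edge(s).
L0 = {0}
L1 = {5}  now seen {0,5}
L2 = {1,6}  now seen {0,1,5,6}
L3 = {2}  now seen {0,1,2,5,6}
L4 = {3}  now seen {0,1,2,3,5,6}
Reach set: {0,1,2,3,5,6}
trace reaching 3: d·tau·a·tau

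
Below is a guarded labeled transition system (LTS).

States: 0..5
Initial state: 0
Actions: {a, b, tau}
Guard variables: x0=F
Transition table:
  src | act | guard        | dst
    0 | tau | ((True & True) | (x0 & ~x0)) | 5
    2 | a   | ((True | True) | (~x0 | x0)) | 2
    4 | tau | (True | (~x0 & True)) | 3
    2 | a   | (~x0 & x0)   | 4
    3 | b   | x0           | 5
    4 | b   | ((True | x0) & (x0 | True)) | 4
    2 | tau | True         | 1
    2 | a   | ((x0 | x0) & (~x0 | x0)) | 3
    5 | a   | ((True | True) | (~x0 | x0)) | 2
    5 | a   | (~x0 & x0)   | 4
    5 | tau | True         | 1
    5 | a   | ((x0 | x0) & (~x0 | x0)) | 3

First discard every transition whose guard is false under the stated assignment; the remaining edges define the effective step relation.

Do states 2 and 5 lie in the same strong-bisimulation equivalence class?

Bisimulation quotient by refinement:
  round 0: {{0,1,2,3,4,5}}
  round 1: {{0},{1,3},{2,5},{4}}
Fixed point at round 2; 4 class(es).
2∈{2,5}, 5∈{2,5}

Answer: BISIMILAR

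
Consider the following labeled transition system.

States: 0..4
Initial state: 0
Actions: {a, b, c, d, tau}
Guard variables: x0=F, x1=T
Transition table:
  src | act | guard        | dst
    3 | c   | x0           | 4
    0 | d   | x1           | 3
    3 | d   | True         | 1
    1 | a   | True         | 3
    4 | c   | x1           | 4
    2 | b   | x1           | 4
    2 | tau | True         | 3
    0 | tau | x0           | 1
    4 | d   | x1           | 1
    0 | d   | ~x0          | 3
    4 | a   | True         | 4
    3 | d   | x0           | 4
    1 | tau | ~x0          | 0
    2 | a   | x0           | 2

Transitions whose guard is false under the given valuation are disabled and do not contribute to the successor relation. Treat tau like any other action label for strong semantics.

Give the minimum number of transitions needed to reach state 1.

Answer: 2

Trace:
BFS to 1:
  depth 0: {0}
  depth 1: {3}
  depth 2: {1}
1 enters at depth 2; path d·d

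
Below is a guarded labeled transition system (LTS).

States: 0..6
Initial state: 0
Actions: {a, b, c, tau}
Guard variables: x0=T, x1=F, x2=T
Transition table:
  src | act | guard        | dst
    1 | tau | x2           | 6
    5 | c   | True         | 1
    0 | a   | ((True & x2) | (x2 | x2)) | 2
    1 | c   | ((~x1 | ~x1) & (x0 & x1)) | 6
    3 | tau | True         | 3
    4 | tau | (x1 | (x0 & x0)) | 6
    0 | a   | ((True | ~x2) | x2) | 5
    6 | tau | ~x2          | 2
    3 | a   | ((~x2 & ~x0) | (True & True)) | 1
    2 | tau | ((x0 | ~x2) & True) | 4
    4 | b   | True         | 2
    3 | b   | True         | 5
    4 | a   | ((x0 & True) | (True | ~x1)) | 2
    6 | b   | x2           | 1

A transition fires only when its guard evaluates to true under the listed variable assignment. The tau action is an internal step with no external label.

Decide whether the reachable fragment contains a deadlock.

R = {0,1,2,4,5,6}
  0: a→2  a→5  [2 out]
  1: tau→6  [1 out]
  2: tau→4  [1 out]
  4: a→2  b→2  tau→6  [3 out]
  5: c→1  [1 out]
  6: b→1  [1 out]

Answer: DEADLOCK-FREE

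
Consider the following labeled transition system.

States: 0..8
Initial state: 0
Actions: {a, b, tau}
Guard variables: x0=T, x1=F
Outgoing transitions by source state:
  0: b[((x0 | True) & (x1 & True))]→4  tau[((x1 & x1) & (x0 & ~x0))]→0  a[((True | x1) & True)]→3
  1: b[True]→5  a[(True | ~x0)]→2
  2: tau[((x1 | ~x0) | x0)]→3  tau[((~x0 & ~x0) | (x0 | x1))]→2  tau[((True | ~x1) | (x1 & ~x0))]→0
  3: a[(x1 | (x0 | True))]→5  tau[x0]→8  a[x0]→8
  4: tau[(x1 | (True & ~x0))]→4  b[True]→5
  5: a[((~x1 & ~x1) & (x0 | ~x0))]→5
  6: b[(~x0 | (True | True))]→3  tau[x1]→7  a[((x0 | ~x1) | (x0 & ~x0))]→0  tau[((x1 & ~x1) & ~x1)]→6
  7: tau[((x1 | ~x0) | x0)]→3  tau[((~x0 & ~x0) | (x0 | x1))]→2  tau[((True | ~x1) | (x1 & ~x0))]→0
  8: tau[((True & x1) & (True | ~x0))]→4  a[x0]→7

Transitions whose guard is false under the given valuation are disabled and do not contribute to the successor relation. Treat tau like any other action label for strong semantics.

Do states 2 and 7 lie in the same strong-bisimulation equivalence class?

Compute ~ classes (split until stable):
  round 0: {{0,1,2,3,4,5,6,7,8}}
  round 1: {{0,5,8},{1,6},{2,7},{3},{4}}
  round 2: {{0},{1},{2,7},{3},{4},{5},{6},{8}}
stable after 3 split(s): 8 block(s)
[2]={2,7}  [7]={2,7}

Answer: BISIMILAR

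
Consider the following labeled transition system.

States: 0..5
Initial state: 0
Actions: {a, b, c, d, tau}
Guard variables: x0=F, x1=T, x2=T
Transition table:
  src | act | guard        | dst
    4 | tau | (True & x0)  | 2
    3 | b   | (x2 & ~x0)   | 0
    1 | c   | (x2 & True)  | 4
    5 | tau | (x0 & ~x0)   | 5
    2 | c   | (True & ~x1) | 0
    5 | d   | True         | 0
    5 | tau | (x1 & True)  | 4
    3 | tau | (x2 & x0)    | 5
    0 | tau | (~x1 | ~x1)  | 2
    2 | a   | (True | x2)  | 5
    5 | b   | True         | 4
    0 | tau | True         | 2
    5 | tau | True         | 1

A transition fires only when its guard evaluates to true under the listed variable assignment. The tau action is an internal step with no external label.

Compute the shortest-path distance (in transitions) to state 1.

Breadth-first toward 1:
  L0 = {0}
  L1 = {2}
  L2 = {5}
  L3 = {1,4}
depth(1)=3, e.g. tau·a·tau

Answer: 3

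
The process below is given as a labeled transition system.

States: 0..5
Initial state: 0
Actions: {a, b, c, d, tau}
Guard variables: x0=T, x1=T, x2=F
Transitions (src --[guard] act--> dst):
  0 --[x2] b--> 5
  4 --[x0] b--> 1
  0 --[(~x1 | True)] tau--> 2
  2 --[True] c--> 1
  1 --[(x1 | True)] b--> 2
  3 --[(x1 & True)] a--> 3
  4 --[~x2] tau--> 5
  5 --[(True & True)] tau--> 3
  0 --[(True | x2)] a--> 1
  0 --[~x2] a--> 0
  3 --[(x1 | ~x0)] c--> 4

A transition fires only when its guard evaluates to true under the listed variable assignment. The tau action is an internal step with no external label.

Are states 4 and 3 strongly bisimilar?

Answer: NOT BISIMILAR

Trace:
Bisimulation quotient by refinement:
  π0 = {{0,1,2,3,4,5}}
  π1 = {{0},{1},{2},{3},{4},{5}}
6 equivalence class(es) (converged in 2)
class of 4: {4}; class of 3: {3}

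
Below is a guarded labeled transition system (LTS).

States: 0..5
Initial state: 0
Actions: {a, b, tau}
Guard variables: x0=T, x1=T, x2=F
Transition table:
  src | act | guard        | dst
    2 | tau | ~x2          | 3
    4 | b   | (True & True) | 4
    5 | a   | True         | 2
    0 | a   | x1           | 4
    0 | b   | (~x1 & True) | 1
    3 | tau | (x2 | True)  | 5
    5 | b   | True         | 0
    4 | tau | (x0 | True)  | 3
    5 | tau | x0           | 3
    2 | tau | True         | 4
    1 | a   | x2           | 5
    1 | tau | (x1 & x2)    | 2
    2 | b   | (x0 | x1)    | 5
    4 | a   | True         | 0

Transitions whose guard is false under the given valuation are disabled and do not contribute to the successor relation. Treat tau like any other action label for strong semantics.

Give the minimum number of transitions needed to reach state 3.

Answer: 2

Analysis:
Layered search for 3:
  L0 = {0}
  L1 = {4}
  L2 = {3}
3 enters at depth 2; path a·tau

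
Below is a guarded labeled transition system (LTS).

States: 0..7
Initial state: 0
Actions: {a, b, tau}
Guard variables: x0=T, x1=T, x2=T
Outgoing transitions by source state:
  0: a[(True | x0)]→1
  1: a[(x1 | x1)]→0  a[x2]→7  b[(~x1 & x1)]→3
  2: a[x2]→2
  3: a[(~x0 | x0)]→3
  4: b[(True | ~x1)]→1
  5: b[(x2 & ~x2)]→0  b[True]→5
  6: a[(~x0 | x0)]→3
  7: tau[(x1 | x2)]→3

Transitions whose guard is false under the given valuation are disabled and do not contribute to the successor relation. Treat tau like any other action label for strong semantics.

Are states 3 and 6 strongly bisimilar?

Answer: BISIMILAR

Working:
Refine partition for ~:
  P[0] = {{0,1,2,3,4,5,6,7}}
  P[1] = {{0,1,2,3,6},{4,5},{7}}
  P[2] = {{0,2,3,6},{1},{4},{5},{7}}
  P[3] = {{0},{1},{2,3,6},{4},{5},{7}}
stable after 4 split(s): 6 block(s)
class of 3: {2,3,6}; class of 6: {2,3,6}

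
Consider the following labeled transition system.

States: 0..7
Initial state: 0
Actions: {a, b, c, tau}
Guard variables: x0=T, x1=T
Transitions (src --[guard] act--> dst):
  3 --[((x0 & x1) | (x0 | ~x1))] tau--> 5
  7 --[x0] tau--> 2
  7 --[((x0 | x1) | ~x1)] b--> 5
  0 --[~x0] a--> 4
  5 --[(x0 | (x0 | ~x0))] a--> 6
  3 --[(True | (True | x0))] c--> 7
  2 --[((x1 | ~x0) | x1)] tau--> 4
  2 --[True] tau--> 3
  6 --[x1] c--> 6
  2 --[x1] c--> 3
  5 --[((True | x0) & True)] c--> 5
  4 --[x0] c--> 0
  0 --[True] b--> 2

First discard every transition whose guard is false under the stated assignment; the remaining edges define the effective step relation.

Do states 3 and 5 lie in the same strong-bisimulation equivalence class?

Answer: NOT BISIMILAR

Working:
Bisimulation quotient by refinement:
  round 0: {{0,1,2,3,4,5,6,7}}
  round 1: {{0},{1},{2,3},{4,6},{5},{7}}
  round 2: {{0},{1},{2},{3},{4},{5},{6},{7}}
8 equivalence class(es) (converged in 3)
[3]={3}  [5]={5}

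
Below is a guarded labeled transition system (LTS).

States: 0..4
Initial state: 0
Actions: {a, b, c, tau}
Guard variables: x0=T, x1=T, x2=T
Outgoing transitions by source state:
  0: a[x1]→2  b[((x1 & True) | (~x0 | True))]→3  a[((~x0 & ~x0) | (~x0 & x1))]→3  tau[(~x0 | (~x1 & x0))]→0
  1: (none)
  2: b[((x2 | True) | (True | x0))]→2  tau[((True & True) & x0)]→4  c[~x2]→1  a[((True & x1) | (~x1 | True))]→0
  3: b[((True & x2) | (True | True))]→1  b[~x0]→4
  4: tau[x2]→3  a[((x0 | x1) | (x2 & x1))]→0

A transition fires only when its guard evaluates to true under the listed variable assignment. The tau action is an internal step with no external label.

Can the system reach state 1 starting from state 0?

8 transition(s) survive guard evaluation.
Layer 0: {0}
Layer 1: {2,3}  now seen {0,2,3}
Layer 2: {1,4}  now seen {0,1,2,3,4}
R = {0,1,2,3,4}
witness 1: b·b

Answer: REACHABLE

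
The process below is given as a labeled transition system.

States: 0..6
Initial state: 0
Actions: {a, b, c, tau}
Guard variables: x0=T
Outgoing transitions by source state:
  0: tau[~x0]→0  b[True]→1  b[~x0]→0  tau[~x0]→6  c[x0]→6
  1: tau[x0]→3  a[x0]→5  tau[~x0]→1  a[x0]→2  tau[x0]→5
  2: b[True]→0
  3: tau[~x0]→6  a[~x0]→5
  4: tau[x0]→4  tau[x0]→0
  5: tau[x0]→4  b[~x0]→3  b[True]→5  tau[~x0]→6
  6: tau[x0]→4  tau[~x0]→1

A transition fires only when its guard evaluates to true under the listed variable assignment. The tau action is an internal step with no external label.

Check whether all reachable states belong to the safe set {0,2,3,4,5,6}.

Safe = {0,2,3,4,5,6}
Reach set: {0,1,2,3,4,5,6}
  0: ✓
  1: ✗ unsafe
  2: ✓
  3: ✓
  4: ✓
  5: ✓
  6: ✓
reach 1 via b — violates

Answer: INVARIANT VIOLATED at state 1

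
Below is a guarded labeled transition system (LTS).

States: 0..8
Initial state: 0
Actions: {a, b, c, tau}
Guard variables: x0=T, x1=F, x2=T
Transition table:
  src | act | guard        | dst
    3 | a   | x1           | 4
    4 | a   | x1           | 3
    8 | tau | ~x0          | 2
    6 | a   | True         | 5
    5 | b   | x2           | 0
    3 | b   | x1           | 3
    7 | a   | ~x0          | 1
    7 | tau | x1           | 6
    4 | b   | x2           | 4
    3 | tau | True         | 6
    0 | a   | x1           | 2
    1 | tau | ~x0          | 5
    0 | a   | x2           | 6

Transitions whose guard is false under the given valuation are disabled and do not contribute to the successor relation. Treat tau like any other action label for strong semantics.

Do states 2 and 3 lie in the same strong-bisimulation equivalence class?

Bisimulation quotient by refinement:
  round 0: {{0,1,2,3,4,5,6,7,8}}
  round 1: {{0,6},{1,2,7,8},{3},{4,5}}
  round 2: {{0},{1,2,7,8},{3},{4},{5},{6}}
stable after 3 split(s): 6 block(s)
[2]={1,2,7,8}  [3]={3}

Answer: NOT BISIMILAR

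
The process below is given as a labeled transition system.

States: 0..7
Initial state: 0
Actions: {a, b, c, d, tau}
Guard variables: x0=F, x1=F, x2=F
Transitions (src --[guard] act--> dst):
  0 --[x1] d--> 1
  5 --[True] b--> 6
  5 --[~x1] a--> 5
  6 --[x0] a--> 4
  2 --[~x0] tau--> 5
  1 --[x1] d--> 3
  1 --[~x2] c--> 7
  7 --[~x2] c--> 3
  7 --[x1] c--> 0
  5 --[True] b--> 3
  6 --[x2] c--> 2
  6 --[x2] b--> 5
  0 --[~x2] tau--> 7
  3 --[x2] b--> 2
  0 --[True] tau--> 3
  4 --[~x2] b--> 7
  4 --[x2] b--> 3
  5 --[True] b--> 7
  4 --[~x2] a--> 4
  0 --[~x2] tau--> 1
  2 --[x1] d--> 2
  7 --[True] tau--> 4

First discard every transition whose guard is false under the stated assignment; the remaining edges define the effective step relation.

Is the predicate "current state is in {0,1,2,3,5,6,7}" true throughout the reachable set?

Inv-set: {0,1,2,3,5,6,7}
Reach set: {0,1,3,4,7}
  0: ok
  1: ok
  3: ok
  4: VIOLATES
  7: ok
witness against invariant: tau·tau → 4

Answer: INVARIANT VIOLATED at state 4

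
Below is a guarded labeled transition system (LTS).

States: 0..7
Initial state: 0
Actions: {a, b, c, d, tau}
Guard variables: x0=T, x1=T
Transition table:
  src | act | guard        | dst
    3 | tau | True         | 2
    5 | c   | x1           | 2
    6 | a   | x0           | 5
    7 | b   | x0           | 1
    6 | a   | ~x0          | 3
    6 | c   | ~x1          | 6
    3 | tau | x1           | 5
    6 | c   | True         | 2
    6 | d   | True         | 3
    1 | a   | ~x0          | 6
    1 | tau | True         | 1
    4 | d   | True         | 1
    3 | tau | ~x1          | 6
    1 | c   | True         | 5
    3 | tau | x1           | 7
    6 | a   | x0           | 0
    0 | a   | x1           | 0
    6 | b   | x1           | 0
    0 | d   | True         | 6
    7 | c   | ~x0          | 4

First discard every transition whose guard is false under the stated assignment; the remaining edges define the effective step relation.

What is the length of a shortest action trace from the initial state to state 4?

Answer: UNREACHABLE

Analysis:
BFS to 4:
  L0 = {0}
  L1 = {6}
  L2 = {2,3,5}
  L3 = {7}
  L4 = {1}
4 never appears.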